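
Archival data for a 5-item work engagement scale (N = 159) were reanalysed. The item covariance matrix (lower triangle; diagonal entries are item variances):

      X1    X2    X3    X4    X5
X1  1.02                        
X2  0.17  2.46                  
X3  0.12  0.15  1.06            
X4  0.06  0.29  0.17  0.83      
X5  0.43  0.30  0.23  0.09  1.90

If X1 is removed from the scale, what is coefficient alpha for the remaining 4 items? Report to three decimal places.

α = 0.377

Remaining items: X2, X3, X4, X5 (k = 4).
sum of item variances = 2.46 + 1.06 + 0.83 + 1.90 = 6.25
Var(T) = 6.25 + 2 × 1.23 = 8.71
α (item deleted) = (4/3)·(1 − 6.25/8.71) = 0.377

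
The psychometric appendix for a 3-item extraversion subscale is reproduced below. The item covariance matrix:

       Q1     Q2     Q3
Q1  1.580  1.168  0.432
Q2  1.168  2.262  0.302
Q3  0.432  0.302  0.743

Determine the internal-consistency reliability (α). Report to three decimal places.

Σσᵢ² = 1.580 + 2.262 + 0.743 = 4.585
Sum of the distinct covariances = 1.902
σ²_T = 4.585 + 2 × 1.902 = 8.389
α = (k/(k−1))·(1 − Σσᵢ²/σ²_T) = (3/2)·(1 − 4.585/8.389) = 0.680

α = 0.680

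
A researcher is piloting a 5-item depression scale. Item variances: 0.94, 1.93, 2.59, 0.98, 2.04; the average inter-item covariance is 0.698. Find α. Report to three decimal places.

sum of item variances = 0.94 + 1.93 + 2.59 + 0.98 + 2.04 = 8.48
Sum of the 10 distinct covariances = 10 × 0.698 = 6.980
σ²_total = sum of item variances + 2·Σcov = 8.48 + 2 × 6.980 = 22.440
α = (5/4)·(1 − 8.48/22.440) = 0.778

α = 0.778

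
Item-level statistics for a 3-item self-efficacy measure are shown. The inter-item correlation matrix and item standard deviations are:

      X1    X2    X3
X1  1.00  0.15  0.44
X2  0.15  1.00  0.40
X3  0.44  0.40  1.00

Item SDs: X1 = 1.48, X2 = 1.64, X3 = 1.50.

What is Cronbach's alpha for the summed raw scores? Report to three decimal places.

α = 0.592

Σσ²ᵢ = 1.48² + 1.64² + 1.50² = 7.1300
Covariances σ_ij = r_ij · s_i · s_j:
  σ(X1,X2) = 0.15 × 1.48 × 1.64 = 0.3641
  σ(X1,X3) = 0.44 × 1.48 × 1.50 = 0.9768
  σ(X2,X3) = 0.40 × 1.64 × 1.50 = 0.9840
σ²_T = Σσ²ᵢ + 2·Σσ_ij = 7.1300 + 2 × 2.3249 = 11.7798
α = (3/2)·(1 − 7.1300/11.7798) = 0.592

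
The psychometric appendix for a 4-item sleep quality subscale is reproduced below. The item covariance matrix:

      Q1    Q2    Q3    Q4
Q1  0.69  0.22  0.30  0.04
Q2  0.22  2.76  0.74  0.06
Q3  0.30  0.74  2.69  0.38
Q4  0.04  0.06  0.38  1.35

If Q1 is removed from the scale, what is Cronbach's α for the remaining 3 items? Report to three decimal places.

Remaining items: Q2, Q3, Q4 (k = 3).
sum of item variances = 2.76 + 2.69 + 1.35 = 6.80
σ²_total = 6.80 + 2 × 1.18 = 9.16
α (item deleted) = (3/2)·(1 − 6.80/9.16) = 0.386

α = 0.386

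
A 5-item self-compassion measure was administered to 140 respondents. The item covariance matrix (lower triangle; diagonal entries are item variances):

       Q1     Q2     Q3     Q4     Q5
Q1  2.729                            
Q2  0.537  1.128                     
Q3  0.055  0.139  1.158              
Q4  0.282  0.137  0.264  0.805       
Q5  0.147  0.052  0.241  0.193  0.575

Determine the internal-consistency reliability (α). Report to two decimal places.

α = 0.49

ΣVar(i) = 2.729 + 1.128 + 1.158 + 0.805 + 0.575 = 6.395
Σ_{i<j} σ_ij = 2.047
total variance = 6.395 + 2 × 2.047 = 10.489
α = (k/(k−1))·(1 − ΣVar(i)/total variance) = (5/4)·(1 − 6.395/10.489) = 0.49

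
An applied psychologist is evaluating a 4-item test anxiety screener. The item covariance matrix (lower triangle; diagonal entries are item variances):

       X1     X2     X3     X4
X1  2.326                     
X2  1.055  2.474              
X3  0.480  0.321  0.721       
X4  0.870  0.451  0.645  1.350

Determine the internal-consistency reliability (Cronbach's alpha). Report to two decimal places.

sum of item variances = 2.326 + 2.474 + 0.721 + 1.350 = 6.871
Σ_{i<j} σ_ij = 3.822
Var(T) = 6.871 + 2 × 3.822 = 14.515
α = (k/(k−1))·(1 − sum of item variances/Var(T)) = (4/3)·(1 − 6.871/14.515) = 0.70

α = 0.70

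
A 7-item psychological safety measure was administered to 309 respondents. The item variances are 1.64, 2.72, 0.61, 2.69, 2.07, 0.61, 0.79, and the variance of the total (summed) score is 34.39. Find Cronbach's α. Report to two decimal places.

Cronbach's α = 0.79

ΣVar(i) = 1.64 + 2.72 + 0.61 + 2.69 + 2.07 + 0.61 + 0.79 = 11.13
α = (k/(k−1))·(1 − ΣVar(i)/σ²_total) = (7/6)·(1 − 11.13/34.39) = 0.79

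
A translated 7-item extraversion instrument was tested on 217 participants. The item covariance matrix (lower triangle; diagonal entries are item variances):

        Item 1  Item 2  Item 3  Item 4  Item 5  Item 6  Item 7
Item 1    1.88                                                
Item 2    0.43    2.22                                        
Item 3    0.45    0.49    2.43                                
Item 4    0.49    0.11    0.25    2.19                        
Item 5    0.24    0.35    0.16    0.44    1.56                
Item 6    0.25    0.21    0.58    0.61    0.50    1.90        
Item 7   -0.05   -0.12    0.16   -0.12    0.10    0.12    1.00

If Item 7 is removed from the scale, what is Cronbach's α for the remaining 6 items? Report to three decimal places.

Remaining items: Item 1, Item 2, Item 3, Item 4, Item 5, Item 6 (k = 6).
Σσᵢ² = 1.88 + 2.22 + 2.43 + 2.19 + 1.56 + 1.90 = 12.18
σ²_total = 12.18 + 2 × 5.56 = 23.30
α (item deleted) = (6/5)·(1 − 12.18/23.30) = 0.573

α = 0.573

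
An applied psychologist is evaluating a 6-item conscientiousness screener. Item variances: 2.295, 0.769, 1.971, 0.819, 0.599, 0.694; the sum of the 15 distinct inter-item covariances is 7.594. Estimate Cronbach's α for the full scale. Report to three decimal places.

Cronbach's α = 0.816

ΣVar(i) = 2.295 + 0.769 + 1.971 + 0.819 + 0.599 + 0.694 = 7.147
Sum of distinct covariances = 7.594
σ²_T = ΣVar(i) + 2·Σcov = 7.147 + 2 × 7.594 = 22.335
α = (6/5)·(1 − 7.147/22.335) = 0.816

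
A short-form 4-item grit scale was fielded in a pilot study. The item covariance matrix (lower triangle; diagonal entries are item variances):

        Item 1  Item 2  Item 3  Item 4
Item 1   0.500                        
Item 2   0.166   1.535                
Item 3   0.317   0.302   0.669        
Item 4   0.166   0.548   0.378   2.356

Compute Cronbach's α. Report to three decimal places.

Cronbach's α = 0.568

Σσᵢ² = 0.500 + 1.535 + 0.669 + 2.356 = 5.060
Sum of the distinct covariances = 1.877
total variance = 5.060 + 2 × 1.877 = 8.814
α = (k/(k−1))·(1 − Σσᵢ²/total variance) = (4/3)·(1 − 5.060/8.814) = 0.568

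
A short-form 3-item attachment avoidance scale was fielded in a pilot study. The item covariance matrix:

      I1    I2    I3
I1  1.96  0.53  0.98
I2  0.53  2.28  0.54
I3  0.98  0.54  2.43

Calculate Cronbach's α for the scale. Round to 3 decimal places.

α = 0.571

Σσᵢ² = 1.96 + 2.28 + 2.43 = 6.67
Sum of off-diagonal covariances = 2.05
σ²_total = 6.67 + 2 × 2.05 = 10.77
α = (k/(k−1))·(1 − Σσᵢ²/σ²_total) = (3/2)·(1 − 6.67/10.77) = 0.571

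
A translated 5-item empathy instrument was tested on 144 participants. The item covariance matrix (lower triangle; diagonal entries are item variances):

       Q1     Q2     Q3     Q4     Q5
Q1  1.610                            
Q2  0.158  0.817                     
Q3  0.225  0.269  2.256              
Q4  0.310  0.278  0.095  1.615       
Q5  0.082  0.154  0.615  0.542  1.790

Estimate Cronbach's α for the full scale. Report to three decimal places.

α = 0.504

Σσ²ᵢ = 1.610 + 0.817 + 2.256 + 1.615 + 1.790 = 8.088
Sum of off-diagonal covariances = 2.728
σ²_T = 8.088 + 2 × 2.728 = 13.544
α = (k/(k−1))·(1 − Σσ²ᵢ/σ²_T) = (5/4)·(1 − 8.088/13.544) = 0.504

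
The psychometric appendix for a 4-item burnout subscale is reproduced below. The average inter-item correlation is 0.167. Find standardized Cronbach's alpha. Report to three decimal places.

Standardized α = k·r̄ / (1 + (k−1)·r̄) = 4 × 0.167 / (1 + 3 × 0.167)
  = 0.6680 / 1.5010 = 0.445

standardized Cronbach's alpha = 0.445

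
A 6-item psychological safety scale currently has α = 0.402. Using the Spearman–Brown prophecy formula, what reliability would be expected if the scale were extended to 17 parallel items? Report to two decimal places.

predicted reliability = 0.66

Length factor m = 17/6 = 2.8333
α' = m·α / (1 + (m−1)·α)
   = 17/6 × 0.402 / (1 + (17/6 − 1) × 0.402)
   = 1.1390 / 1.7370 = 0.66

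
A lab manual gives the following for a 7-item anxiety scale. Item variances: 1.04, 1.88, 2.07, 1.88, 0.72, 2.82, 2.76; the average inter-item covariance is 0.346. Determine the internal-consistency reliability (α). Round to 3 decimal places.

ΣVar(i) = 1.04 + 1.88 + 2.07 + 1.88 + 0.72 + 2.82 + 2.76 = 13.17
Sum of the 21 distinct covariances = 21 × 0.346 = 7.266
σ²_T = ΣVar(i) + 2·Σcov = 13.17 + 2 × 7.266 = 27.702
α = (7/6)·(1 − 13.17/27.702) = 0.612

α = 0.612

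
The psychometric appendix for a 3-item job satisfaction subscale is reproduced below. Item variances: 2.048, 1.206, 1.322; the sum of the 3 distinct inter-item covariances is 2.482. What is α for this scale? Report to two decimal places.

α = 0.78

Σσ²ᵢ = 2.048 + 1.206 + 1.322 = 4.576
Sum of distinct covariances = 2.482
total variance = Σσ²ᵢ + 2·Σcov = 4.576 + 2 × 2.482 = 9.540
α = (3/2)·(1 − 4.576/9.540) = 0.78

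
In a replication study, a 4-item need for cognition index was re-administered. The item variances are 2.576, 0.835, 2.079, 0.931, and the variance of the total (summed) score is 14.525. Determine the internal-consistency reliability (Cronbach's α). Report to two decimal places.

α = 0.74

sum of item variances = 2.576 + 0.835 + 2.079 + 0.931 = 6.421
α = (k/(k−1))·(1 − sum of item variances/Var(T)) = (4/3)·(1 − 6.421/14.525) = 0.74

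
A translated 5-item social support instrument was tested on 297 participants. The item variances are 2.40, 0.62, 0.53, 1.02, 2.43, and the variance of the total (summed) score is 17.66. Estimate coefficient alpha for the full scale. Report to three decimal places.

coefficient alpha = 0.755

Σσ²ᵢ = 2.40 + 0.62 + 0.53 + 1.02 + 2.43 = 7.00
α = (k/(k−1))·(1 − Σσ²ᵢ/Var(T)) = (5/4)·(1 − 7.00/17.66) = 0.755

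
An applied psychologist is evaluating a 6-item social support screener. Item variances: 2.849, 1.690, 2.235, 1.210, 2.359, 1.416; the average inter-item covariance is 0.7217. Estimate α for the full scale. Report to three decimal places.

α = 0.778

Σσ²ᵢ = 2.849 + 1.690 + 2.235 + 1.210 + 2.359 + 1.416 = 11.759
Sum of the 15 distinct covariances = 15 × 0.7217 = 10.8255
σ²_T = Σσ²ᵢ + 2·Σcov = 11.759 + 2 × 10.8255 = 33.4100
α = (6/5)·(1 − 11.759/33.4100) = 0.778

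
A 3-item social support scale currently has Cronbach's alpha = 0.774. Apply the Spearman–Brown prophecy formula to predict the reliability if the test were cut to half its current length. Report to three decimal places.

predicted reliability = 0.631

Length factor m = 1/2
α' = m·α / (1 − (1−m)·α)
   = 1/2 × 0.774 / (1 − (1 − 1/2) × 0.774)
   = 0.3870 / 0.6130 = 0.631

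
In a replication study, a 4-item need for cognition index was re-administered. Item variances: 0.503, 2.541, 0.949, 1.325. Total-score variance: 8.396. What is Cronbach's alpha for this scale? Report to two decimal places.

α = 0.49

Σσ²ᵢ = 0.503 + 2.541 + 0.949 + 1.325 = 5.318
α = (k/(k−1))·(1 − Σσ²ᵢ/σ²_total) = (4/3)·(1 − 5.318/8.396) = 0.49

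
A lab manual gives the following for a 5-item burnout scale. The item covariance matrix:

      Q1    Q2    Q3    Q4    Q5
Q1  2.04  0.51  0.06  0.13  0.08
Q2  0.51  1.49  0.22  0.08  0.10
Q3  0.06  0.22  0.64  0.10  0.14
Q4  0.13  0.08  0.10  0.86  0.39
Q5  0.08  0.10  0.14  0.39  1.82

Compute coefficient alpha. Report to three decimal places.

Σσᵢ² = 2.04 + 1.49 + 0.64 + 0.86 + 1.82 = 6.85
Sum of off-diagonal covariances = 1.81
σ²_T = 6.85 + 2 × 1.81 = 10.47
α = (k/(k−1))·(1 − Σσᵢ²/σ²_T) = (5/4)·(1 − 6.85/10.47) = 0.432

α = 0.432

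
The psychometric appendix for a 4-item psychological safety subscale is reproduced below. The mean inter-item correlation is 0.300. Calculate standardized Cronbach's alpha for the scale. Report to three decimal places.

Standardized α = k·r̄ / (1 + (k−1)·r̄) = 4 × 0.300 / (1 + 3 × 0.300)
  = 1.2000 / 1.9000 = 0.632

standardized Cronbach's alpha = 0.632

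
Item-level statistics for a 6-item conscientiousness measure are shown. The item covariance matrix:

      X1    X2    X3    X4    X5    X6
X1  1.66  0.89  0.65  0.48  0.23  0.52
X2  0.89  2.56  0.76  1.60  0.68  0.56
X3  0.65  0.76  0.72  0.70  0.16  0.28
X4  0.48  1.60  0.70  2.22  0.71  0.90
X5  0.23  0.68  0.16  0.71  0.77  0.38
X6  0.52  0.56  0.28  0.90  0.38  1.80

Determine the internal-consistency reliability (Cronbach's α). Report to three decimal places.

ΣVar(i) = 1.66 + 2.56 + 0.72 + 2.22 + 0.77 + 1.80 = 9.73
Σ_{i<j} σ_ij = 9.50
σ²_T = 9.73 + 2 × 9.50 = 28.73
α = (k/(k−1))·(1 − ΣVar(i)/σ²_T) = (6/5)·(1 − 9.73/28.73) = 0.794

α = 0.794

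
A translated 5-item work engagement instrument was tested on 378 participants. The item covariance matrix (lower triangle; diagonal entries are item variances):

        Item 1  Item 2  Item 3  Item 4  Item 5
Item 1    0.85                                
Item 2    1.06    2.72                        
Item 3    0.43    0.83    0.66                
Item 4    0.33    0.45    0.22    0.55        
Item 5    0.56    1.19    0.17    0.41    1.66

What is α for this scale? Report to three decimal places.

α = 0.796

sum of item variances = 0.85 + 2.72 + 0.66 + 0.55 + 1.66 = 6.44
Σ_{i<j} σ_ij = 5.65
Var(T) = 6.44 + 2 × 5.65 = 17.74
α = (k/(k−1))·(1 − sum of item variances/Var(T)) = (5/4)·(1 − 6.44/17.74) = 0.796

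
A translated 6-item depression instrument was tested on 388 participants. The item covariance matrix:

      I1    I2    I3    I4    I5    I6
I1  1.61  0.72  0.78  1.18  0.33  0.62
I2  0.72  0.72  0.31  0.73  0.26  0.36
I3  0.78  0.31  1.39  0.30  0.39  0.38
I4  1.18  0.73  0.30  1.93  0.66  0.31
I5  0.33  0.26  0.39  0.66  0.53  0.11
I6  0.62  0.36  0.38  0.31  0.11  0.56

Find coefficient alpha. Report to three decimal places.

α = 0.826

Σσᵢ² = 1.61 + 0.72 + 1.39 + 1.93 + 0.53 + 0.56 = 6.74
Σ_{i<j} σ_ij = 7.44
σ²_total = 6.74 + 2 × 7.44 = 21.62
α = (k/(k−1))·(1 − Σσᵢ²/σ²_total) = (6/5)·(1 − 6.74/21.62) = 0.826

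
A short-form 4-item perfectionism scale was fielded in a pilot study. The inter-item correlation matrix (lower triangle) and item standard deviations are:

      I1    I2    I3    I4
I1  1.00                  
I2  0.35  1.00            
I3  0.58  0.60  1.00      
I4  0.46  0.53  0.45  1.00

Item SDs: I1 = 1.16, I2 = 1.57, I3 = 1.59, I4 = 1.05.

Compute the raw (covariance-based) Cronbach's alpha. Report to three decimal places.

Σσ²ᵢ = 1.16² + 1.57² + 1.59² + 1.05² = 7.4411
Covariances σ_ij = r_ij · s_i · s_j:
  σ(I1,I2) = 0.35 × 1.16 × 1.57 = 0.6374
  σ(I1,I3) = 0.58 × 1.16 × 1.59 = 1.0698
  σ(I1,I4) = 0.46 × 1.16 × 1.05 = 0.5603
  σ(I2,I3) = 0.60 × 1.57 × 1.59 = 1.4978
  σ(I2,I4) = 0.53 × 1.57 × 1.05 = 0.8737
  σ(I3,I4) = 0.45 × 1.59 × 1.05 = 0.7513
σ²_T = Σσ²ᵢ + 2·Σσ_ij = 7.4411 + 2 × 5.3903 = 18.2217
α = (4/3)·(1 − 7.4411/18.2217) = 0.789

α = 0.789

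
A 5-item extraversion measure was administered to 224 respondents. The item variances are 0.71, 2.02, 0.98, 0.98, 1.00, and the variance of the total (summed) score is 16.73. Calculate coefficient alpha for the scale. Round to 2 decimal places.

Σσ²ᵢ = 0.71 + 2.02 + 0.98 + 0.98 + 1.00 = 5.69
α = (k/(k−1))·(1 − Σσ²ᵢ/total variance) = (5/4)·(1 − 5.69/16.73) = 0.82

coefficient alpha = 0.82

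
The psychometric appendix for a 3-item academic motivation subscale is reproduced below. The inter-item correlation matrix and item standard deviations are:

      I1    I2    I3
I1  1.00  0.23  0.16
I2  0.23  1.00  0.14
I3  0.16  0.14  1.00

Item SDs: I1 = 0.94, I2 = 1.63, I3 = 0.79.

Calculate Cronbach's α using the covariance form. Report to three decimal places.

Cronbach's α = 0.357

Σσ²ᵢ = 0.94² + 1.63² + 0.79² = 4.1646
Covariances σ_ij = r_ij · s_i · s_j:
  σ(I1,I2) = 0.23 × 0.94 × 1.63 = 0.3524
  σ(I1,I3) = 0.16 × 0.94 × 0.79 = 0.1188
  σ(I2,I3) = 0.14 × 1.63 × 0.79 = 0.1803
σ²_T = Σσ²ᵢ + 2·Σσ_ij = 4.1646 + 2 × 0.6515 = 5.4676
α = (3/2)·(1 − 4.1646/5.4676) = 0.357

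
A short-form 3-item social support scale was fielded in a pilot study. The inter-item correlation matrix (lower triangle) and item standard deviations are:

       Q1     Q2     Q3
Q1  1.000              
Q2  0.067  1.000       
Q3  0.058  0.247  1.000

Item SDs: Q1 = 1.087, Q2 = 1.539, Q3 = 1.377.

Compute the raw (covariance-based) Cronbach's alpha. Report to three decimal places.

Σσ²ᵢ = 1.087² + 1.539² + 1.377² = 5.4462
Covariances σ_ij = r_ij · s_i · s_j:
  σ(Q1,Q2) = 0.067 × 1.087 × 1.539 = 0.1121
  σ(Q1,Q3) = 0.058 × 1.087 × 1.377 = 0.0868
  σ(Q2,Q3) = 0.247 × 1.539 × 1.377 = 0.5234
σ²_T = Σσ²ᵢ + 2·Σσ_ij = 5.4462 + 2 × 0.7223 = 6.8908
α = (3/2)·(1 − 5.4462/6.8908) = 0.314

Cronbach's alpha = 0.314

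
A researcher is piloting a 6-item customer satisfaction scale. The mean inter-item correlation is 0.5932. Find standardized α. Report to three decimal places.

Standardized α = k·r̄ / (1 + (k−1)·r̄) = 6 × 0.5932 / (1 + 5 × 0.5932)
  = 3.5592 / 3.9660 = 0.897

standardized α = 0.897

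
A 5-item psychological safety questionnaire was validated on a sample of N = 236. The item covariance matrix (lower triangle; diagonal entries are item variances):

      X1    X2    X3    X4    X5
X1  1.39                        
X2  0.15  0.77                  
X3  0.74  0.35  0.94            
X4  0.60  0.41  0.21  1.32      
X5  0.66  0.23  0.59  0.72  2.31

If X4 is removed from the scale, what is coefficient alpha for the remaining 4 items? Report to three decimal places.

α = 0.669

Remaining items: X1, X2, X3, X5 (k = 4).
Σσ²ᵢ = 1.39 + 0.77 + 0.94 + 2.31 = 5.41
Var(T) = 5.41 + 2 × 2.72 = 10.85
α (item deleted) = (4/3)·(1 − 5.41/10.85) = 0.669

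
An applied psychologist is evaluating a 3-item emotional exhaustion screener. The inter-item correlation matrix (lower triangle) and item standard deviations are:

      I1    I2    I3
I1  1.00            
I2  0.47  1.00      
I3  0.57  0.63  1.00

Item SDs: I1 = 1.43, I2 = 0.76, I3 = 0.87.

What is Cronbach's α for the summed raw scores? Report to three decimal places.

Cronbach's α = 0.738

Σσ²ᵢ = 1.43² + 0.76² + 0.87² = 3.3794
Covariances σ_ij = r_ij · s_i · s_j:
  σ(I1,I2) = 0.47 × 1.43 × 0.76 = 0.5108
  σ(I1,I3) = 0.57 × 1.43 × 0.87 = 0.7091
  σ(I2,I3) = 0.63 × 0.76 × 0.87 = 0.4166
σ²_T = Σσ²ᵢ + 2·Σσ_ij = 3.3794 + 2 × 1.6365 = 6.6524
α = (3/2)·(1 − 3.3794/6.6524) = 0.738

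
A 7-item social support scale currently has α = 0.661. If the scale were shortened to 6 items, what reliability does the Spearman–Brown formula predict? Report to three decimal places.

predicted reliability = 0.626

Length factor m = 6/7 = 0.8571
α' = m·α / (1 − (1−m)·α)
   = 6/7 × 0.661 / (1 − (1 − 6/7) × 0.661)
   = 0.5666 / 0.9056 = 0.626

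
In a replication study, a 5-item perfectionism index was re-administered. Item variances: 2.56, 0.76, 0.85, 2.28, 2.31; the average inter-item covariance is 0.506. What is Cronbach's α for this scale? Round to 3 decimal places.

Σσᵢ² = 2.56 + 0.76 + 0.85 + 2.28 + 2.31 = 8.76
Sum of the 10 distinct covariances = 10 × 0.506 = 5.060
total variance = Σσᵢ² + 2·Σcov = 8.76 + 2 × 5.060 = 18.880
α = (5/4)·(1 − 8.76/18.880) = 0.670

Cronbach's α = 0.670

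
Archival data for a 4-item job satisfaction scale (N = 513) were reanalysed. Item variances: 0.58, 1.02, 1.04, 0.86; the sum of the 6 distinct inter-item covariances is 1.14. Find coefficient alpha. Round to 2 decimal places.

Σσᵢ² = 0.58 + 1.02 + 1.04 + 0.86 = 3.50
Sum of distinct covariances = 1.14
σ²_T = Σσᵢ² + 2·Σcov = 3.50 + 2 × 1.14 = 5.78
α = (4/3)·(1 − 3.50/5.78) = 0.53

coefficient alpha = 0.53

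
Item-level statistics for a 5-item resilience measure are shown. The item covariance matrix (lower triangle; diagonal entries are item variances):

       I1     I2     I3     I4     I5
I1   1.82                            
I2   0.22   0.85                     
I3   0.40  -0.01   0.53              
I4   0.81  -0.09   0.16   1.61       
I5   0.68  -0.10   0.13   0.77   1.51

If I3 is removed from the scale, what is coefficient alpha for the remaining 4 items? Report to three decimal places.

α = 0.589

Remaining items: I1, I2, I4, I5 (k = 4).
sum of item variances = 1.82 + 0.85 + 1.61 + 1.51 = 5.79
Var(T) = 5.79 + 2 × 2.29 = 10.37
α (item deleted) = (4/3)·(1 − 5.79/10.37) = 0.589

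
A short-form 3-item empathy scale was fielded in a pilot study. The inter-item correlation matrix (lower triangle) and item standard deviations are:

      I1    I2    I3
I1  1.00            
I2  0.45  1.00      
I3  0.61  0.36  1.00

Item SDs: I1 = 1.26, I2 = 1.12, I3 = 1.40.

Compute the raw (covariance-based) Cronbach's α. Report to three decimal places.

Σσ²ᵢ = 1.26² + 1.12² + 1.40² = 4.8020
Covariances σ_ij = r_ij · s_i · s_j:
  σ(I1,I2) = 0.45 × 1.26 × 1.12 = 0.6350
  σ(I1,I3) = 0.61 × 1.26 × 1.40 = 1.0760
  σ(I2,I3) = 0.36 × 1.12 × 1.40 = 0.5645
σ²_T = Σσ²ᵢ + 2·Σσ_ij = 4.8020 + 2 × 2.2755 = 9.3530
α = (3/2)·(1 − 4.8020/9.3530) = 0.730

α = 0.730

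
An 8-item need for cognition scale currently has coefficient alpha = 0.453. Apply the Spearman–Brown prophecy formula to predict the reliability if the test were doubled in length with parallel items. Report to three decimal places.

predicted reliability = 0.624

Length factor m = 2
α' = m·α / (1 + (m−1)·α)
   = 2 × 0.453 / (1 + (2 − 1) × 0.453)
   = 0.9060 / 1.4530 = 0.624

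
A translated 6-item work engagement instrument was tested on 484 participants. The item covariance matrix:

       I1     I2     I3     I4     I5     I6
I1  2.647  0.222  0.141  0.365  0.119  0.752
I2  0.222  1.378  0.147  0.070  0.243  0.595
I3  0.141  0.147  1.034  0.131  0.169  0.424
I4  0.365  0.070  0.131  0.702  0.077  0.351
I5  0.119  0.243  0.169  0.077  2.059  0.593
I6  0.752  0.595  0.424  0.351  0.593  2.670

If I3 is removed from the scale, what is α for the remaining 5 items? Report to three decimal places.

α = 0.522

Remaining items: I1, I2, I4, I5, I6 (k = 5).
ΣVar(i) = 2.647 + 1.378 + 0.702 + 2.059 + 2.670 = 9.456
Var(T) = 9.456 + 2 × 3.387 = 16.230
α (item deleted) = (5/4)·(1 − 9.456/16.230) = 0.522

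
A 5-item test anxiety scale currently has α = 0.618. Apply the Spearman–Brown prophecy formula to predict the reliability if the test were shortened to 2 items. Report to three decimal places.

Length factor m = 2/5 = 0.4000
α' = m·α / (1 − (1−m)·α)
   = 2/5 × 0.618 / (1 − (1 − 2/5) × 0.618)
   = 0.2472 / 0.6292 = 0.393

predicted reliability = 0.393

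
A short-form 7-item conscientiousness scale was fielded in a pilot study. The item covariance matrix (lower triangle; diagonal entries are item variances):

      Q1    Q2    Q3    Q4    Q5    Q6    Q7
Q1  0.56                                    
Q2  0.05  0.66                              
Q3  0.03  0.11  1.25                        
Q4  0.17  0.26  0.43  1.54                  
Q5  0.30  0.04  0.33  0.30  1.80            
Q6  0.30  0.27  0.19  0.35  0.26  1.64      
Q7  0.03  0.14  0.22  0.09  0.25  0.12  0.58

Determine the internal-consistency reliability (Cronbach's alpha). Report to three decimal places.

sum of item variances = 0.56 + 0.66 + 1.25 + 1.54 + 1.80 + 1.64 + 0.58 = 8.03
Sum of off-diagonal covariances = 4.24
total variance = 8.03 + 2 × 4.24 = 16.51
α = (k/(k−1))·(1 − sum of item variances/total variance) = (7/6)·(1 − 8.03/16.51) = 0.599

Cronbach's alpha = 0.599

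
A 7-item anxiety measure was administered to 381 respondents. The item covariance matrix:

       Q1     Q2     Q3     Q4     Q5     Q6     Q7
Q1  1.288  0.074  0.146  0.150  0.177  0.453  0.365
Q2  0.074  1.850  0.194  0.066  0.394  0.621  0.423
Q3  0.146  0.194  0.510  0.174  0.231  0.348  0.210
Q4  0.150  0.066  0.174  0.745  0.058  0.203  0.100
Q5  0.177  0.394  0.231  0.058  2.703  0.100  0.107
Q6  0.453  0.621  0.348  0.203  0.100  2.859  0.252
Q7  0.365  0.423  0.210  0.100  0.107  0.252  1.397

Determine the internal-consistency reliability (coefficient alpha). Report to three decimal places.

α = 0.537

sum of item variances = 1.288 + 1.850 + 0.510 + 0.745 + 2.703 + 2.859 + 1.397 = 11.352
Sum of the distinct covariances = 4.846
Var(T) = 11.352 + 2 × 4.846 = 21.044
α = (k/(k−1))·(1 − sum of item variances/Var(T)) = (7/6)·(1 − 11.352/21.044) = 0.537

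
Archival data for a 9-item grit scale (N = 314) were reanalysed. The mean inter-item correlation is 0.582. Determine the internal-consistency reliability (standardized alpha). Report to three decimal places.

Standardized α = k·r̄ / (1 + (k−1)·r̄) = 9 × 0.582 / (1 + 8 × 0.582)
  = 5.2380 / 5.6560 = 0.926

standardized alpha = 0.926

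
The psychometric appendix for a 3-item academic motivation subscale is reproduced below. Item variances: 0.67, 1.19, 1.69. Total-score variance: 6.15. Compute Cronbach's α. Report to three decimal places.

sum of item variances = 0.67 + 1.19 + 1.69 = 3.55
α = (k/(k−1))·(1 − sum of item variances/σ²_total) = (3/2)·(1 − 3.55/6.15) = 0.634

Cronbach's α = 0.634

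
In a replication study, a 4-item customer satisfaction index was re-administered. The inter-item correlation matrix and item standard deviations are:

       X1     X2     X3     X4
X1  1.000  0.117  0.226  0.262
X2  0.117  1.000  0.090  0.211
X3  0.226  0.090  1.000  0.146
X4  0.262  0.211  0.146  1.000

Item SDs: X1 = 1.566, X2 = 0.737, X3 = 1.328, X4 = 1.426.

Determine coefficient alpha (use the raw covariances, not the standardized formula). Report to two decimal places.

α = 0.46

Σσ²ᵢ = 1.566² + 0.737² + 1.328² + 1.426² = 6.7926
Covariances σ_ij = r_ij · s_i · s_j:
  σ(X1,X2) = 0.117 × 1.566 × 0.737 = 0.1350
  σ(X1,X3) = 0.226 × 1.566 × 1.328 = 0.4700
  σ(X1,X4) = 0.262 × 1.566 × 1.426 = 0.5851
  σ(X2,X3) = 0.090 × 0.737 × 1.328 = 0.0881
  σ(X2,X4) = 0.211 × 0.737 × 1.426 = 0.2218
  σ(X3,X4) = 0.146 × 1.328 × 1.426 = 0.2765
σ²_T = Σσ²ᵢ + 2·Σσ_ij = 6.7926 + 2 × 1.7765 = 10.3456
α = (4/3)·(1 − 6.7926/10.3456) = 0.46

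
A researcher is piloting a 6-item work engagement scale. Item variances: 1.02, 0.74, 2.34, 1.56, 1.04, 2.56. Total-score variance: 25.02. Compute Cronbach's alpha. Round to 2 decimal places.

Cronbach's alpha = 0.76

Σσᵢ² = 1.02 + 0.74 + 2.34 + 1.56 + 1.04 + 2.56 = 9.26
α = (k/(k−1))·(1 − Σσᵢ²/σ²_total) = (6/5)·(1 − 9.26/25.02) = 0.76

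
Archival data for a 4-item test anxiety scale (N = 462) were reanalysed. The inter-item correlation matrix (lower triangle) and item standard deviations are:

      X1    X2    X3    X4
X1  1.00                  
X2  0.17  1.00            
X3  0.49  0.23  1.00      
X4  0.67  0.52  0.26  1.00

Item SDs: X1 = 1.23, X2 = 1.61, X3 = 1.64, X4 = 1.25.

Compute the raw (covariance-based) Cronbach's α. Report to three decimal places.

Σσ²ᵢ = 1.23² + 1.61² + 1.64² + 1.25² = 8.3571
Covariances σ_ij = r_ij · s_i · s_j:
  σ(X1,X2) = 0.17 × 1.23 × 1.61 = 0.3367
  σ(X1,X3) = 0.49 × 1.23 × 1.64 = 0.9884
  σ(X1,X4) = 0.67 × 1.23 × 1.25 = 1.0301
  σ(X2,X3) = 0.23 × 1.61 × 1.64 = 0.6073
  σ(X2,X4) = 0.52 × 1.61 × 1.25 = 1.0465
  σ(X3,X4) = 0.26 × 1.64 × 1.25 = 0.5330
σ²_T = Σσ²ᵢ + 2·Σσ_ij = 8.3571 + 2 × 4.5420 = 17.4411
α = (4/3)·(1 − 8.3571/17.4411) = 0.694

Cronbach's α = 0.694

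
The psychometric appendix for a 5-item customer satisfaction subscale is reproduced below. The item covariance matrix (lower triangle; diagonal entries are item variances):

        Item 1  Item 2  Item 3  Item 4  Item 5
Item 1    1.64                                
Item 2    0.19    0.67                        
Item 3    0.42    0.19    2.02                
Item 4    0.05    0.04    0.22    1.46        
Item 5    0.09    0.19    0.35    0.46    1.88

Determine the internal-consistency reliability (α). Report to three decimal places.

ΣVar(i) = 1.64 + 0.67 + 2.02 + 1.46 + 1.88 = 7.67
Sum of the distinct covariances = 2.20
Var(T) = 7.67 + 2 × 2.20 = 12.07
α = (k/(k−1))·(1 − ΣVar(i)/Var(T)) = (5/4)·(1 − 7.67/12.07) = 0.456

α = 0.456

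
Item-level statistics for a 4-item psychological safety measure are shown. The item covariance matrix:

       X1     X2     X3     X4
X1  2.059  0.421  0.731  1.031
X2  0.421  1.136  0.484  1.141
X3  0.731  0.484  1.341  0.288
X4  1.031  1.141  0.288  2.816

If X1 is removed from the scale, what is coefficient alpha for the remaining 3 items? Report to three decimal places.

α = 0.629

Remaining items: X2, X3, X4 (k = 3).
Σσ²ᵢ = 1.136 + 1.341 + 2.816 = 5.293
σ²_T = 5.293 + 2 × 1.913 = 9.119
α (item deleted) = (3/2)·(1 − 5.293/9.119) = 0.629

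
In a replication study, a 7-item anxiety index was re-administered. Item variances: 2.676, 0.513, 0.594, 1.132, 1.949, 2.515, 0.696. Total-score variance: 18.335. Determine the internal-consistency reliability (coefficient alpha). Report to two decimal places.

Σσ²ᵢ = 2.676 + 0.513 + 0.594 + 1.132 + 1.949 + 2.515 + 0.696 = 10.075
α = (k/(k−1))·(1 − Σσ²ᵢ/σ²_total) = (7/6)·(1 − 10.075/18.335) = 0.53

coefficient alpha = 0.53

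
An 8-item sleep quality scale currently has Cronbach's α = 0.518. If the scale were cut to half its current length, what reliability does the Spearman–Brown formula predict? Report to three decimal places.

Length factor m = 1/2
α' = m·α / (1 − (1−m)·α)
   = 1/2 × 0.518 / (1 − (1 − 1/2) × 0.518)
   = 0.2590 / 0.7410 = 0.350

predicted reliability = 0.350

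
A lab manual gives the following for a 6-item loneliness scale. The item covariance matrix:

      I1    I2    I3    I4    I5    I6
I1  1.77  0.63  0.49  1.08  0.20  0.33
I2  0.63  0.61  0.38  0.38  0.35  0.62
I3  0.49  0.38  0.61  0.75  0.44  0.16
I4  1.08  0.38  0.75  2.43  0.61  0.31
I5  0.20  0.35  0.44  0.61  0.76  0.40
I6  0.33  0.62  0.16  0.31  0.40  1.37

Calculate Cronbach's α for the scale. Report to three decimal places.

Cronbach's α = 0.785

sum of item variances = 1.77 + 0.61 + 0.61 + 2.43 + 0.76 + 1.37 = 7.55
Σ_{i<j} σ_ij = 7.13
σ²_total = 7.55 + 2 × 7.13 = 21.81
α = (k/(k−1))·(1 − sum of item variances/σ²_total) = (6/5)·(1 − 7.55/21.81) = 0.785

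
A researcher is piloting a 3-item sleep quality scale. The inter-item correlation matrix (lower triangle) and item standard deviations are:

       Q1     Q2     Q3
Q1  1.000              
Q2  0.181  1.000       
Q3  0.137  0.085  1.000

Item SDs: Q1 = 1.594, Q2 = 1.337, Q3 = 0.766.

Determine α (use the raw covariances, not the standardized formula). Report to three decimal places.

Σσ²ᵢ = 1.594² + 1.337² + 0.766² = 4.9152
Covariances σ_ij = r_ij · s_i · s_j:
  σ(Q1,Q2) = 0.181 × 1.594 × 1.337 = 0.3857
  σ(Q1,Q3) = 0.137 × 1.594 × 0.766 = 0.1673
  σ(Q2,Q3) = 0.085 × 1.337 × 0.766 = 0.0871
σ²_T = Σσ²ᵢ + 2·Σσ_ij = 4.9152 + 2 × 0.6401 = 6.1954
α = (3/2)·(1 − 4.9152/6.1954) = 0.310

α = 0.310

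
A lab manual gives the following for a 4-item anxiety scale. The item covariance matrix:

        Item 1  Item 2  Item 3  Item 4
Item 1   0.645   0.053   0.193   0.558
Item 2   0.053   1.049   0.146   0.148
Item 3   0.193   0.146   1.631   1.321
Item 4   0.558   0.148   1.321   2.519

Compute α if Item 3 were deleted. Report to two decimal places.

Remaining items: Item 1, Item 2, Item 4 (k = 3).
sum of item variances = 0.645 + 1.049 + 2.519 = 4.213
σ²_total = 4.213 + 2 × 0.759 = 5.731
α (item deleted) = (3/2)·(1 − 4.213/5.731) = 0.40

α = 0.40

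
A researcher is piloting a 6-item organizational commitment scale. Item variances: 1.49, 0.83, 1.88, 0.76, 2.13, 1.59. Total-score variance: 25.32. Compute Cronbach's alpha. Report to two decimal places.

sum of item variances = 1.49 + 0.83 + 1.88 + 0.76 + 2.13 + 1.59 = 8.68
α = (k/(k−1))·(1 − sum of item variances/σ²_T) = (6/5)·(1 − 8.68/25.32) = 0.79

Cronbach's alpha = 0.79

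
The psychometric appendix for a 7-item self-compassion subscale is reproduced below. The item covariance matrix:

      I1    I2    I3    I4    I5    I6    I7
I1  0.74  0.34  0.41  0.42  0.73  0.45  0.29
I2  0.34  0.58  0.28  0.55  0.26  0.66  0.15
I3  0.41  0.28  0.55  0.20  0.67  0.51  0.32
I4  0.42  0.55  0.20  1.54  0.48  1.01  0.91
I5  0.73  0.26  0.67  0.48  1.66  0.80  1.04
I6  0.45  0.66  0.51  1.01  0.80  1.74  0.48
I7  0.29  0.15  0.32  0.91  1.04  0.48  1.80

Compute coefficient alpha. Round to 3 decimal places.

coefficient alpha = 0.838

Σσᵢ² = 0.74 + 0.58 + 0.55 + 1.54 + 1.66 + 1.74 + 1.80 = 8.61
Sum of the distinct covariances = 10.96
Var(T) = 8.61 + 2 × 10.96 = 30.53
α = (k/(k−1))·(1 − Σσᵢ²/Var(T)) = (7/6)·(1 − 8.61/30.53) = 0.838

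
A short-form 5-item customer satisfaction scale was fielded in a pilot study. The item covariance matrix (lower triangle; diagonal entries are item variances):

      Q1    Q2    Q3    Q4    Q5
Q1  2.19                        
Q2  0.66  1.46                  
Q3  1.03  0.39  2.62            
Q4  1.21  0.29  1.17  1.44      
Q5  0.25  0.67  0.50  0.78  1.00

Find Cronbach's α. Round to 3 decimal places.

ΣVar(i) = 2.19 + 1.46 + 2.62 + 1.44 + 1.00 = 8.71
Sum of the distinct covariances = 6.95
total variance = 8.71 + 2 × 6.95 = 22.61
α = (k/(k−1))·(1 − ΣVar(i)/total variance) = (5/4)·(1 − 8.71/22.61) = 0.768

α = 0.768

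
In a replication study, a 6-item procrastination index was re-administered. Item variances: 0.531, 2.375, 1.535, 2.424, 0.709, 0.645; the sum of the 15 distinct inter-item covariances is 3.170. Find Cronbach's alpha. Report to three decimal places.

α = 0.523

Σσ²ᵢ = 0.531 + 2.375 + 1.535 + 2.424 + 0.709 + 0.645 = 8.219
Sum of distinct covariances = 3.170
σ²_total = Σσ²ᵢ + 2·Σcov = 8.219 + 2 × 3.170 = 14.559
α = (6/5)·(1 − 8.219/14.559) = 0.523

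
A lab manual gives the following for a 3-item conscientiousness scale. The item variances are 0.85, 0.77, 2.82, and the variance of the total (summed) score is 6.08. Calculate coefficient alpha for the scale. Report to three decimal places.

ΣVar(i) = 0.85 + 0.77 + 2.82 = 4.44
α = (k/(k−1))·(1 − ΣVar(i)/σ²_total) = (3/2)·(1 − 4.44/6.08) = 0.405

coefficient alpha = 0.405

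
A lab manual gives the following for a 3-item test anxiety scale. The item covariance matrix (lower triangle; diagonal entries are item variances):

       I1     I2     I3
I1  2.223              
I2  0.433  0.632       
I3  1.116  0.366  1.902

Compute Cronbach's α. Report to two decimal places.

α = 0.67

Σσ²ᵢ = 2.223 + 0.632 + 1.902 = 4.757
Σ_{i<j} σ_ij = 1.915
Var(T) = 4.757 + 2 × 1.915 = 8.587
α = (k/(k−1))·(1 − Σσ²ᵢ/Var(T)) = (3/2)·(1 − 4.757/8.587) = 0.67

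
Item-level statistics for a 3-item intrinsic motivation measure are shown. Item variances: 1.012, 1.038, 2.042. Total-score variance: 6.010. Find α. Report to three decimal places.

α = 0.479

Σσ²ᵢ = 1.012 + 1.038 + 2.042 = 4.092
α = (k/(k−1))·(1 − Σσ²ᵢ/σ²_total) = (3/2)·(1 − 4.092/6.010) = 0.479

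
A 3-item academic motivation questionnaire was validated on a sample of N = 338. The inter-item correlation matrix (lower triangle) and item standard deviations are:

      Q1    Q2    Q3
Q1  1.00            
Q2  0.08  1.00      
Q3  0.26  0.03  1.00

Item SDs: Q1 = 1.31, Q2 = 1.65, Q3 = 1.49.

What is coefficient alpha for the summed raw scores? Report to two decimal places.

Σσ²ᵢ = 1.31² + 1.65² + 1.49² = 6.6587
Covariances σ_ij = r_ij · s_i · s_j:
  σ(Q1,Q2) = 0.08 × 1.31 × 1.65 = 0.1729
  σ(Q1,Q3) = 0.26 × 1.31 × 1.49 = 0.5075
  σ(Q2,Q3) = 0.03 × 1.65 × 1.49 = 0.0738
σ²_T = Σσ²ᵢ + 2·Σσ_ij = 6.6587 + 2 × 0.7542 = 8.1671
α = (3/2)·(1 − 6.6587/8.1671) = 0.28

α = 0.28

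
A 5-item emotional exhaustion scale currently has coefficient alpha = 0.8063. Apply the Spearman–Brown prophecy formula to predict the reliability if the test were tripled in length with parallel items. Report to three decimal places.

predicted reliability = 0.926

Length factor m = 3
α' = m·α / (1 + (m−1)·α)
   = 3 × 0.8063 / (1 + (3 − 1) × 0.8063)
   = 2.4189 / 2.6126 = 0.926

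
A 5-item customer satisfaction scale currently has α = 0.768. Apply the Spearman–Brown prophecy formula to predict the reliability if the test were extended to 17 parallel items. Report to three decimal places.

predicted reliability = 0.918

Length factor m = 17/5 = 3.4000
α' = m·α / (1 + (m−1)·α)
   = 17/5 × 0.768 / (1 + (17/5 − 1) × 0.768)
   = 2.6112 / 2.8432 = 0.918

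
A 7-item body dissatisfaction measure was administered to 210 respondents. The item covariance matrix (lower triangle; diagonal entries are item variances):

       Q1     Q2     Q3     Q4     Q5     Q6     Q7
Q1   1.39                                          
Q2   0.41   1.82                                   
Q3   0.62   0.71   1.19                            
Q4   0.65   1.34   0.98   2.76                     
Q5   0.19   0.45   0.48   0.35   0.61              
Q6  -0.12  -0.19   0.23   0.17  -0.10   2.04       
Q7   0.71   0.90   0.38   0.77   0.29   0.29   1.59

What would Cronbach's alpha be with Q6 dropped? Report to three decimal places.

α = 0.796

Remaining items: Q1, Q2, Q3, Q4, Q5, Q7 (k = 6).
sum of item variances = 1.39 + 1.82 + 1.19 + 2.76 + 0.61 + 1.59 = 9.36
Var(T) = 9.36 + 2 × 9.23 = 27.82
α (item deleted) = (6/5)·(1 − 9.36/27.82) = 0.796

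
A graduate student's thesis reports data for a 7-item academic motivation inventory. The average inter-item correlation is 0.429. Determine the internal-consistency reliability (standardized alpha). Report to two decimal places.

α = 0.84

Standardized α = k·r̄ / (1 + (k−1)·r̄) = 7 × 0.429 / (1 + 6 × 0.429)
  = 3.0030 / 3.5740 = 0.84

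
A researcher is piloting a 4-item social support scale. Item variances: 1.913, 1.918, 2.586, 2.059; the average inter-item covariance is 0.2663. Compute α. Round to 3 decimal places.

ΣVar(i) = 1.913 + 1.918 + 2.586 + 2.059 = 8.476
Sum of the 6 distinct covariances = 6 × 0.2663 = 1.5978
σ²_T = ΣVar(i) + 2·Σcov = 8.476 + 2 × 1.5978 = 11.6716
α = (4/3)·(1 − 8.476/11.6716) = 0.365

α = 0.365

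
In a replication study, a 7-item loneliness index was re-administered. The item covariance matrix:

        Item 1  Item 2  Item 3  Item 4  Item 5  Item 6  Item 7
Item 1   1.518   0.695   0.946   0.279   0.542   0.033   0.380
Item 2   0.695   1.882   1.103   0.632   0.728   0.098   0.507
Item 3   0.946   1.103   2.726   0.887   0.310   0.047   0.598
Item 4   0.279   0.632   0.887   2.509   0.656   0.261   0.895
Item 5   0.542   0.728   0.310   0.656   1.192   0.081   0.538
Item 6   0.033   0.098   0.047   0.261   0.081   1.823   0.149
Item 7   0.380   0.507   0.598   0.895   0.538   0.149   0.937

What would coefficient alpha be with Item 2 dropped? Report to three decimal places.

Remaining items: Item 1, Item 3, Item 4, Item 5, Item 6, Item 7 (k = 6).
sum of item variances = 1.518 + 2.726 + 2.509 + 1.192 + 1.823 + 0.937 = 10.705
Var(T) = 10.705 + 2 × 6.602 = 23.909
α (item deleted) = (6/5)·(1 − 10.705/23.909) = 0.663

coefficient alpha = 0.663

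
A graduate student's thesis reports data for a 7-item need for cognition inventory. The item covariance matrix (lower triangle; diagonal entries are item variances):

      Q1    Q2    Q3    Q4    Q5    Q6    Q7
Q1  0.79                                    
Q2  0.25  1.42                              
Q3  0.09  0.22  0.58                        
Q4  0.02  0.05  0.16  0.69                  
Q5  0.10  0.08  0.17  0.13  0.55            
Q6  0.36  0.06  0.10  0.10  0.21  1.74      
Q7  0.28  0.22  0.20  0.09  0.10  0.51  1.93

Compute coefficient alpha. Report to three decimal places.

coefficient alpha = 0.556

sum of item variances = 0.79 + 1.42 + 0.58 + 0.69 + 0.55 + 1.74 + 1.93 = 7.70
Sum of off-diagonal covariances = 3.50
σ²_total = 7.70 + 2 × 3.50 = 14.70
α = (k/(k−1))·(1 − sum of item variances/σ²_total) = (7/6)·(1 − 7.70/14.70) = 0.556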